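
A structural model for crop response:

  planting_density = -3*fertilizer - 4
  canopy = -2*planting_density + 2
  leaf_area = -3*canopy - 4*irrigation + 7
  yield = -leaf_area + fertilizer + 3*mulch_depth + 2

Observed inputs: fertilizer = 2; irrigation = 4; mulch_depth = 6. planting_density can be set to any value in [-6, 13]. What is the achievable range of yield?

Intervening on planting_density fixes its value directly, overriding its dependence on fertilizer.
Substituting into the leaf_area equation gives leaf_area = 6*planting_density - 15.
So yield = -6*planting_density + 37.
Linear in planting_density, so extremes are at the endpoints: planting_density = -6 gives yield = 73; planting_density = 13 gives yield = -41.

-41 to 73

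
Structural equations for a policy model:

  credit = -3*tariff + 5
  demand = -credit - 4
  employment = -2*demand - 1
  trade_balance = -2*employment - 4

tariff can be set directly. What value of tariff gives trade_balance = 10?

tariff = 4

Substituting into the demand equation gives demand = 3*tariff - 9.
Substituting into the employment equation gives employment = -6*tariff + 17.
This gives trade_balance = 12*tariff - 38.
Solve 12*tariff - 38 = 10: tariff = (10 + 38) / 12 = 4.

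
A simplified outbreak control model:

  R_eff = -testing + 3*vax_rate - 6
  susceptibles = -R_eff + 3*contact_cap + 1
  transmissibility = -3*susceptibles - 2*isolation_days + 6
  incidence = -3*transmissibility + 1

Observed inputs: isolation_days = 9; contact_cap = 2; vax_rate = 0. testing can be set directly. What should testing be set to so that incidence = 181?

Substituting into the R_eff equation gives R_eff = -testing - 6.
Substituting into the susceptibles equation gives susceptibles = testing + 13.
So transmissibility = -3*testing - 51.
This gives incidence = 9*testing + 154.
Solve 9*testing + 154 = 181: testing = (181 - 154) / 9 = 3.

testing = 3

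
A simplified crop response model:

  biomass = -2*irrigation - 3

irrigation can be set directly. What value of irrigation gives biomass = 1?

irrigation = -2

Solve -2*irrigation - 3 = 1: irrigation = (1 + 3) / -2 = -2.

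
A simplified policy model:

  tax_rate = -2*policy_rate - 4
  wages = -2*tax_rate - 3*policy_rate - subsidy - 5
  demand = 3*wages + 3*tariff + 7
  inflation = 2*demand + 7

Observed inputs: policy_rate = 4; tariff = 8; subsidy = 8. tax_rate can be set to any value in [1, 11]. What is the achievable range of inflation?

Intervening on tax_rate fixes its value directly, overriding its dependence on policy_rate.
Substituting into the wages equation gives wages = -2*tax_rate - 25.
Substituting into the demand equation gives demand = -6*tax_rate - 44.
This gives inflation = -12*tax_rate - 81.
Linear in tax_rate, so extremes are at the endpoints: tax_rate = 1 gives inflation = -93; tax_rate = 11 gives inflation = -213.

-213 to -93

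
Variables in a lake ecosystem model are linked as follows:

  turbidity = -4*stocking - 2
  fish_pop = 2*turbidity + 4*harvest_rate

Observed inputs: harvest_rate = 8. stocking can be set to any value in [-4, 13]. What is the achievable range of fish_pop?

Substituting into the fish_pop equation gives fish_pop = -8*stocking + 28.
Linear in stocking, so extremes are at the endpoints: stocking = -4 gives fish_pop = 60; stocking = 13 gives fish_pop = -76.

-76 to 60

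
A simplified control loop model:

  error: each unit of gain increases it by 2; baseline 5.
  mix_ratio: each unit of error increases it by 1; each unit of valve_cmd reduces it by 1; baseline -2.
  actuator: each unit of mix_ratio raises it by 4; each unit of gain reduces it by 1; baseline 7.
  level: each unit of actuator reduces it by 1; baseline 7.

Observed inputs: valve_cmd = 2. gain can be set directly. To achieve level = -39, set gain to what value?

gain = 5

Substituting into the mix_ratio equation gives mix_ratio = 2*gain + 1.
Substituting into the actuator equation gives actuator = 7*gain + 11.
This gives level = -7*gain - 4.
Solve -7*gain - 4 = -39: gain = (-39 + 4) / -7 = 5.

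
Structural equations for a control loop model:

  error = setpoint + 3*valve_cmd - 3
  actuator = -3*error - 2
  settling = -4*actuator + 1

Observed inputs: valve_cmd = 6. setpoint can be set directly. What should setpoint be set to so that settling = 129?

setpoint = -5

Substituting into the error equation gives error = setpoint + 15.
Substituting into the actuator equation gives actuator = -3*setpoint - 47.
Substituting into the settling equation gives settling = 12*setpoint + 189.
Solve 12*setpoint + 189 = 129: setpoint = (129 - 189) / 12 = -5.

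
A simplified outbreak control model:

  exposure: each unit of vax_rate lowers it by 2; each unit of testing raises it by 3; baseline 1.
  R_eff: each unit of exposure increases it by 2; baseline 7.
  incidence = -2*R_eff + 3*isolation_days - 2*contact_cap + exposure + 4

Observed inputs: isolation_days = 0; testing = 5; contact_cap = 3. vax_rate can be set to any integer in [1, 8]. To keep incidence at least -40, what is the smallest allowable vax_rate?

vax_rate = 4

Substituting into the exposure equation gives exposure = -2*vax_rate + 16.
R_eff becomes -4*vax_rate + 39.
So incidence = 6*vax_rate - 64.
Require 6*vax_rate - 64 ≥ -40, so vax_rate ≥ 4.
The smallest integer in [1, 8] satisfying this is 4.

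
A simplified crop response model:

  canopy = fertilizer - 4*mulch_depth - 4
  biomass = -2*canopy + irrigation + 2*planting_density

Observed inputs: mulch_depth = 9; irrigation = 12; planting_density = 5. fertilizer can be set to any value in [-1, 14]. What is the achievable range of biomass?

Substituting into the canopy equation gives canopy = fertilizer - 40.
So biomass = -2*fertilizer + 102.
Linear in fertilizer, so extremes are at the endpoints: fertilizer = -1 gives biomass = 104; fertilizer = 14 gives biomass = 74.

74 to 104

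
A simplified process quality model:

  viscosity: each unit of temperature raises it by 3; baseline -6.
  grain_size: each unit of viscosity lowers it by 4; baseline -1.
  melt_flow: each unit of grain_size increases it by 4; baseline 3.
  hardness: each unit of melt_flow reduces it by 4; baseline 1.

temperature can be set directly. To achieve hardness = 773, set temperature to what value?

Substituting into the grain_size equation gives grain_size = -12*temperature + 23.
Substituting into the melt_flow equation gives melt_flow = -48*temperature + 95.
Substituting into the hardness equation gives hardness = 192*temperature - 379.
Solve 192*temperature - 379 = 773: temperature = (773 + 379) / 192 = 6.

temperature = 6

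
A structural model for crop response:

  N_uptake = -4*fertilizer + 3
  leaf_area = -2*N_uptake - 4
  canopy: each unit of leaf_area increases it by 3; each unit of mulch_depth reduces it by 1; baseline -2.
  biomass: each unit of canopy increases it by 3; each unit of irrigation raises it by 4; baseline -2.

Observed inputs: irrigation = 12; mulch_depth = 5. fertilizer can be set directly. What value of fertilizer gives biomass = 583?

fertilizer = 9

Substituting into the leaf_area equation gives leaf_area = 8*fertilizer - 10.
Substituting into the canopy equation gives canopy = 24*fertilizer - 37.
Substituting into the biomass equation gives biomass = 72*fertilizer - 65.
Solve 72*fertilizer - 65 = 583: fertilizer = (583 + 65) / 72 = 9.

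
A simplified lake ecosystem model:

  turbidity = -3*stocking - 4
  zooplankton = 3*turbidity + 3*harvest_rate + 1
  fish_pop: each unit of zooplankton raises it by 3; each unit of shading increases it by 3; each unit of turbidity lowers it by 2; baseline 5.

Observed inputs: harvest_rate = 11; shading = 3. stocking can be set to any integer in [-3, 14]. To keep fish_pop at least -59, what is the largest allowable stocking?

Substituting into the zooplankton equation gives zooplankton = -9*stocking + 22.
Substituting into the fish_pop equation gives fish_pop = -21*stocking + 88.
Require -21*stocking + 88 ≥ -59, so stocking ≤ 7.
The largest integer in [-3, 14] satisfying this is 7.

stocking = 7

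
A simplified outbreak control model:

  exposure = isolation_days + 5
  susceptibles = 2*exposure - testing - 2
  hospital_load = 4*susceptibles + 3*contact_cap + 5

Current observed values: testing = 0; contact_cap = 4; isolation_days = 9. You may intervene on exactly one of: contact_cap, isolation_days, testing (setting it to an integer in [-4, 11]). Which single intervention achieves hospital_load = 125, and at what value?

set testing = -1

Intervening on contact_cap: hospital_load = 3*contact_cap + 109. Reaching 125 requires contact_cap = 16/3, not an integer.
Intervening on isolation_days: hospital_load = 8*isolation_days + 49. Reaching 125 requires isolation_days = 19/2, not an integer.
Intervening on testing: with other inputs at their observed values, hospital_load = -4*testing + 121. Solving for 125 gives testing = -1, within [-4, 11].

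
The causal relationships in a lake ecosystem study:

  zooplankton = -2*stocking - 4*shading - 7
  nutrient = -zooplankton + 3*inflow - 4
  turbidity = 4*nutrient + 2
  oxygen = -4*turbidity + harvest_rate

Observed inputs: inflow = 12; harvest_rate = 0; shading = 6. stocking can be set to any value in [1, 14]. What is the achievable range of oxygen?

Substituting into the zooplankton equation gives zooplankton = -2*stocking - 31.
This gives nutrient = 2*stocking + 63.
turbidity becomes 8*stocking + 254.
oxygen becomes -32*stocking - 1016.
Linear in stocking, so extremes are at the endpoints: stocking = 1 gives oxygen = -1048; stocking = 14 gives oxygen = -1464.

-1464 to -1048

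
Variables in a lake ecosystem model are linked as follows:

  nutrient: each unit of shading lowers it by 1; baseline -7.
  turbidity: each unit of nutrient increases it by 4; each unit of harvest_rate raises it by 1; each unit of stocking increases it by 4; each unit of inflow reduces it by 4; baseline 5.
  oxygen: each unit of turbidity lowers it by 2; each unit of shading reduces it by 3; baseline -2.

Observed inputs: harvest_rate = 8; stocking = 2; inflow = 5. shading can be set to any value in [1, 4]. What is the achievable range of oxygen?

Substituting into the turbidity equation gives turbidity = -4*shading - 27.
oxygen becomes 5*shading + 52.
Linear in shading, so extremes are at the endpoints: shading = 1 gives oxygen = 57; shading = 4 gives oxygen = 72.

57 to 72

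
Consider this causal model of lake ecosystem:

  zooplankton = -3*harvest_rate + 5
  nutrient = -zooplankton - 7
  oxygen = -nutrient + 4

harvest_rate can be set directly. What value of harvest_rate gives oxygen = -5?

Substituting into the nutrient equation gives nutrient = 3*harvest_rate - 12.
Substituting into the oxygen equation gives oxygen = -3*harvest_rate + 16.
Solve -3*harvest_rate + 16 = -5: harvest_rate = (-5 - 16) / -3 = 7.

harvest_rate = 7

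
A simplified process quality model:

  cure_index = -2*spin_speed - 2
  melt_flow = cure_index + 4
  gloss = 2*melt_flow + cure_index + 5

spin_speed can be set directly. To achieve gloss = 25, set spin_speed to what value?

Substituting into the melt_flow equation gives melt_flow = -2*spin_speed + 2.
Substituting into the gloss equation gives gloss = -6*spin_speed + 7.
Solve -6*spin_speed + 7 = 25: spin_speed = (25 - 7) / -6 = -3.

spin_speed = -3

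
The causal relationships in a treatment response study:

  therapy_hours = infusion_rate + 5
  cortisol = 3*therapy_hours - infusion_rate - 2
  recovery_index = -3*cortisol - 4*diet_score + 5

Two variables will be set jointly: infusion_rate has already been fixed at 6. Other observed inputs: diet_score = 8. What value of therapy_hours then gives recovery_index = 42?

With infusion_rate held at 6:
Intervening on therapy_hours fixes its value directly, overriding its dependence on infusion_rate.
Substituting into the cortisol equation gives cortisol = 3*therapy_hours - 8.
This gives recovery_index = -9*therapy_hours - 3.
Solve -9*therapy_hours - 3 = 42: therapy_hours = (42 + 3) / -9 = -5.

therapy_hours = -5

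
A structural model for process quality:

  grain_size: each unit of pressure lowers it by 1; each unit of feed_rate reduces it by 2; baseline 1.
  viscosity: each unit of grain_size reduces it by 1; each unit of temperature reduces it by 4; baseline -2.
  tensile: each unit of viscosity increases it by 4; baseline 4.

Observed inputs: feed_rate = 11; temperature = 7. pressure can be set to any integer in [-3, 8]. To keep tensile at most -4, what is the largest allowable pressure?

pressure = 7

Substituting into the grain_size equation gives grain_size = -pressure - 21.
Substituting into the viscosity equation gives viscosity = pressure - 9.
Substituting into the tensile equation gives tensile = 4*pressure - 32.
Require 4*pressure - 32 ≤ -4, so pressure ≤ 7.
The largest integer in [-3, 8] satisfying this is 7.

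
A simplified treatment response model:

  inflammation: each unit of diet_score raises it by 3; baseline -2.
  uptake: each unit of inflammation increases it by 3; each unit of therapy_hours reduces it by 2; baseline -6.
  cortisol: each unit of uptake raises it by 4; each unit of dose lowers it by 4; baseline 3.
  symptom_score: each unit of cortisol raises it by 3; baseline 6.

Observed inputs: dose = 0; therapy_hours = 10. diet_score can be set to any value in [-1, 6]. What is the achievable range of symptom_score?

-477 to 279

Substituting into the uptake equation gives uptake = 9*diet_score - 32.
Substituting into the cortisol equation gives cortisol = 36*diet_score - 125.
So symptom_score = 108*diet_score - 369.
Linear in diet_score, so extremes are at the endpoints: diet_score = -1 gives symptom_score = -477; diet_score = 6 gives symptom_score = 279.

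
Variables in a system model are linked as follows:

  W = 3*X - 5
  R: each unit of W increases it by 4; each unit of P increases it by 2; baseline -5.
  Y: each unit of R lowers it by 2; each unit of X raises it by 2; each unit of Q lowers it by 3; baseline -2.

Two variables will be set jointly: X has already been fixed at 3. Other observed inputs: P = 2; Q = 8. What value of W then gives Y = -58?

With X held at 3:
Intervening on W fixes its value directly, overriding its dependence on X.
Substituting into the R equation gives R = 4*W - 1.
Substituting into the Y equation gives Y = -8*W - 18.
Solve -8*W - 18 = -58: W = (-58 + 18) / -8 = 5.

W = 5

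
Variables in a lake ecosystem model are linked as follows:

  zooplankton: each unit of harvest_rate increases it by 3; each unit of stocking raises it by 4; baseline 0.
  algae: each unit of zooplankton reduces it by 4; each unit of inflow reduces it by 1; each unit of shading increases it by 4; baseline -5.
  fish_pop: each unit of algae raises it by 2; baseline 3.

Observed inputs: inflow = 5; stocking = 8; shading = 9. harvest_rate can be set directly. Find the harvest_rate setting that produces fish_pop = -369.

harvest_rate = 7

Substituting into the zooplankton equation gives zooplankton = 3*harvest_rate + 32.
Substituting into the algae equation gives algae = -12*harvest_rate - 102.
Substituting into the fish_pop equation gives fish_pop = -24*harvest_rate - 201.
Solve -24*harvest_rate - 201 = -369: harvest_rate = (-369 + 201) / -24 = 7.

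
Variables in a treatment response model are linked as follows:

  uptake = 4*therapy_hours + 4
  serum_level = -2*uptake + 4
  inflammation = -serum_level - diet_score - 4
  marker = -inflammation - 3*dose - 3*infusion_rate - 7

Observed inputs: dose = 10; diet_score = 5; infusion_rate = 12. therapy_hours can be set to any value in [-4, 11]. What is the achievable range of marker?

Substituting into the serum_level equation gives serum_level = -8*therapy_hours - 4.
Substituting into the inflammation equation gives inflammation = 8*therapy_hours - 5.
Substituting into the marker equation gives marker = -8*therapy_hours - 68.
Linear in therapy_hours, so extremes are at the endpoints: therapy_hours = -4 gives marker = -36; therapy_hours = 11 gives marker = -156.

-156 to -36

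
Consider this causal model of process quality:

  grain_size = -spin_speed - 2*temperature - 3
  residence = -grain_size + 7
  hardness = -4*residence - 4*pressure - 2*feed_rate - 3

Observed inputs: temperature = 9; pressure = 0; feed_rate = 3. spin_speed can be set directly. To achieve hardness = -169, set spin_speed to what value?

spin_speed = 12

Substituting into the grain_size equation gives grain_size = -spin_speed - 21.
Substituting into the residence equation gives residence = spin_speed + 28.
hardness becomes -4*spin_speed - 121.
Solve -4*spin_speed - 121 = -169: spin_speed = (-169 + 121) / -4 = 12.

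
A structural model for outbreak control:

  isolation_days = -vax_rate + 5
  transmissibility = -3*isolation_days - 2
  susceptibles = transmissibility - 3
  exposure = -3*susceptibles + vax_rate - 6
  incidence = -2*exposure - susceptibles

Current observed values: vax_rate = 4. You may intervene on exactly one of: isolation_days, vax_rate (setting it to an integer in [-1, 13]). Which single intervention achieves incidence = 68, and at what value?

Intervening on isolation_days: incidence = -15*isolation_days - 21. Reaching 68 requires isolation_days = -89/15, not an integer.
Intervening on vax_rate: with other inputs at their observed values, incidence = 13*vax_rate - 88. Solving for 68 gives vax_rate = 12, within [-1, 13].

set vax_rate = 12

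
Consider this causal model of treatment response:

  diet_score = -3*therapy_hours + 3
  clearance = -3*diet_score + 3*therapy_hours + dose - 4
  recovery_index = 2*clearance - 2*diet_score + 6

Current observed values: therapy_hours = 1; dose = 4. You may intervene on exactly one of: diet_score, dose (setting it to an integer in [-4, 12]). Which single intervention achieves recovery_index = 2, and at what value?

Intervening on diet_score: recovery_index = -8*diet_score + 12. Reaching 2 requires diet_score = 5/4, not an integer.
Intervening on dose: with other inputs at their observed values, recovery_index = 2*dose + 4. Solving for 2 gives dose = -1, within [-4, 12].

set dose = -1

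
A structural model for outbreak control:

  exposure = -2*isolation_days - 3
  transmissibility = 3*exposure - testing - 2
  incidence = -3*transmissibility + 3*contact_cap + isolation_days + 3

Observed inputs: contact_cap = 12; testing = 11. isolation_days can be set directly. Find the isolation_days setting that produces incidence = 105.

Substituting into the transmissibility equation gives transmissibility = -6*isolation_days - 22.
incidence becomes 19*isolation_days + 105.
Solve 19*isolation_days + 105 = 105: isolation_days = (105 - 105) / 19 = 0.

isolation_days = 0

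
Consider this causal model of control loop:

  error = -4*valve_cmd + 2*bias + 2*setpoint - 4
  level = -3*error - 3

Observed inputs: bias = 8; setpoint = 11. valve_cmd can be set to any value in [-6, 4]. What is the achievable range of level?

Substituting into the error equation gives error = -4*valve_cmd + 34.
level becomes 12*valve_cmd - 105.
Linear in valve_cmd, so extremes are at the endpoints: valve_cmd = -6 gives level = -177; valve_cmd = 4 gives level = -57.

-177 to -57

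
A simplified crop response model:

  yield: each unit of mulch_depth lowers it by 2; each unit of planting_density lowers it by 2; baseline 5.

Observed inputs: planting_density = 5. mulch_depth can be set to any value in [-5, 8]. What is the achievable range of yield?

-21 to 5

Substituting into the yield equation gives yield = -2*mulch_depth - 5.
Linear in mulch_depth, so extremes are at the endpoints: mulch_depth = -5 gives yield = 5; mulch_depth = 8 gives yield = -21.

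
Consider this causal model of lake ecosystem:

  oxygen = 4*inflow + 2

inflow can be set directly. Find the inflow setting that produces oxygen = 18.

inflow = 4

Solve 4*inflow + 2 = 18: inflow = (18 - 2) / 4 = 4.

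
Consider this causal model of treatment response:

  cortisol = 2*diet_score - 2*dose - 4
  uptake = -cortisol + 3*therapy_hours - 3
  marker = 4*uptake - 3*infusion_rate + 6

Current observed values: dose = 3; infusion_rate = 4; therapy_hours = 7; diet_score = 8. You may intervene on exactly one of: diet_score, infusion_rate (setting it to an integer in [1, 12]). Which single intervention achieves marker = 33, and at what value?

Intervening on diet_score: marker = -8*diet_score + 106. Reaching 33 requires diet_score = 73/8, not an integer.
Intervening on infusion_rate: with other inputs at their observed values, marker = -3*infusion_rate + 54. Solving for 33 gives infusion_rate = 7, within [1, 12].

set infusion_rate = 7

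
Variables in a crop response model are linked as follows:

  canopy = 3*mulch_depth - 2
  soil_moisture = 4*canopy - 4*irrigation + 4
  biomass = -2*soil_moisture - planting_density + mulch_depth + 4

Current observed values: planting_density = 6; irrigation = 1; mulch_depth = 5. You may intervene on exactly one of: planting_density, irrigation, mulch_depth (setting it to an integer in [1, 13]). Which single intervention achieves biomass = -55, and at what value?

Intervening on planting_density: biomass = -planting_density - 95. Reaching -55 requires planting_density = -40, outside [1, 13].
Intervening on irrigation: biomass = 8*irrigation - 109. Reaching -55 requires irrigation = 27/4, not an integer.
Intervening on mulch_depth: with other inputs at their observed values, biomass = -23*mulch_depth + 14. Solving for -55 gives mulch_depth = 3, within [1, 13].

set mulch_depth = 3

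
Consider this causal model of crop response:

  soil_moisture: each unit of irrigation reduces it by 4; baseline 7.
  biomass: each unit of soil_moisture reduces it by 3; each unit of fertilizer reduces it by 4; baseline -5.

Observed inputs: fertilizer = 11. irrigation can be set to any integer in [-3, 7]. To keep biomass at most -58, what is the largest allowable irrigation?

irrigation = 1

Substituting into the biomass equation gives biomass = 12*irrigation - 70.
Require 12*irrigation - 70 ≤ -58, so irrigation ≤ 1.
The largest integer in [-3, 7] satisfying this is 1.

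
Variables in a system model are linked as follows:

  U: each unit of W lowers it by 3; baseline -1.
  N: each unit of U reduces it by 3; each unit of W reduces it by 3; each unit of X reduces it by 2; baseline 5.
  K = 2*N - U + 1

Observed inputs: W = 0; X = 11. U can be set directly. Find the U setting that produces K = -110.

U = 11

Intervening on U fixes its value directly, overriding its dependence on W.
Substituting into the N equation gives N = -3*U - 17.
This gives K = -7*U - 33.
Solve -7*U - 33 = -110: U = (-110 + 33) / -7 = 11.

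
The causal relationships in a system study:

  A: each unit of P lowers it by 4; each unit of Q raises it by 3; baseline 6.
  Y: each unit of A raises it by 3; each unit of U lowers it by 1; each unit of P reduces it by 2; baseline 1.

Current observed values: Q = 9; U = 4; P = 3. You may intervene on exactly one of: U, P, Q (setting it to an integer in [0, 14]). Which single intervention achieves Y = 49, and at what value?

set U = 9

Intervening on U: with other inputs at their observed values, Y = -U + 58. Solving for 49 gives U = 9, within [0, 14].
Intervening on P: Y = -14*P + 96. Reaching 49 requires P = 47/14, not an integer.
Intervening on Q: Y = 9*Q - 27. Reaching 49 requires Q = 76/9, not an integer.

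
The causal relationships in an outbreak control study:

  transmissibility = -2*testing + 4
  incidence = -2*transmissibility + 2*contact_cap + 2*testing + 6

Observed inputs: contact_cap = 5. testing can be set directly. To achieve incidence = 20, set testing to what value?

testing = 2

Substituting into the incidence equation gives incidence = 6*testing + 8.
Solve 6*testing + 8 = 20: testing = (20 - 8) / 6 = 2.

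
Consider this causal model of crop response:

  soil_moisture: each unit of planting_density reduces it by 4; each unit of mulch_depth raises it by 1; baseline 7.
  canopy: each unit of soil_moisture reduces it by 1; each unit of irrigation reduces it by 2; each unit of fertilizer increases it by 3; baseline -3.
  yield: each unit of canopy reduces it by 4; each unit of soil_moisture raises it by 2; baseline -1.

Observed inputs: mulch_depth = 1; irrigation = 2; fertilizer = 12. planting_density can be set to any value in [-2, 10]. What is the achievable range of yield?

-309 to -21

Substituting into the soil_moisture equation gives soil_moisture = -4*planting_density + 8.
This gives canopy = 4*planting_density + 21.
Substituting into the yield equation gives yield = -24*planting_density - 69.
Linear in planting_density, so extremes are at the endpoints: planting_density = -2 gives yield = -21; planting_density = 10 gives yield = -309.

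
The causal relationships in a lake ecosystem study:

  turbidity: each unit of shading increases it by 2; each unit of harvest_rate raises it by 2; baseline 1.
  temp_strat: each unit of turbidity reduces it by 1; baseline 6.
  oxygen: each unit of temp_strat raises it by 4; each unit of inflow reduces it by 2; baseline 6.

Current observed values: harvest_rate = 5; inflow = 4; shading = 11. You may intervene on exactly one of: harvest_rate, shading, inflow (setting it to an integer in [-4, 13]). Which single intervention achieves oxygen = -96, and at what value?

Intervening on harvest_rate: oxygen = -8*harvest_rate - 70. Reaching -96 requires harvest_rate = 13/4, not an integer.
Intervening on shading: oxygen = -8*shading - 22. Reaching -96 requires shading = 37/4, not an integer.
Intervening on inflow: with other inputs at their observed values, oxygen = -2*inflow - 102. Solving for -96 gives inflow = -3, within [-4, 13].

set inflow = -3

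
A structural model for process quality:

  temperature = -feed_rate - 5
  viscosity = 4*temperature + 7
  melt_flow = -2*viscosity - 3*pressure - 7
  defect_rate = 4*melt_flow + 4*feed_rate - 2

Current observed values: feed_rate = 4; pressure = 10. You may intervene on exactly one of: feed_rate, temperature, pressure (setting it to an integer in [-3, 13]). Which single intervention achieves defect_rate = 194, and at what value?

set pressure = 2

Intervening on feed_rate: defect_rate = 36*feed_rate - 46. Reaching 194 requires feed_rate = 20/3, not an integer.
Intervening on temperature: defect_rate = -32*temperature - 190. Reaching 194 requires temperature = -12, outside [-3, 13].
Intervening on pressure: with other inputs at their observed values, defect_rate = -12*pressure + 218. Solving for 194 gives pressure = 2, within [-3, 13].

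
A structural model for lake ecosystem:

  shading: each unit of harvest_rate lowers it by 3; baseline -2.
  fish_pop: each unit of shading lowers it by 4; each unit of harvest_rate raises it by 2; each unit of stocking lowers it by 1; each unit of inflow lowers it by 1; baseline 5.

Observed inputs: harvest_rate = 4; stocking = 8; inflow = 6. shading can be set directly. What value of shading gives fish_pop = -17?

Intervening on shading fixes its value directly, overriding its dependence on harvest_rate.
Substituting into the fish_pop equation gives fish_pop = -4*shading - 1.
Solve -4*shading - 1 = -17: shading = (-17 + 1) / -4 = 4.

shading = 4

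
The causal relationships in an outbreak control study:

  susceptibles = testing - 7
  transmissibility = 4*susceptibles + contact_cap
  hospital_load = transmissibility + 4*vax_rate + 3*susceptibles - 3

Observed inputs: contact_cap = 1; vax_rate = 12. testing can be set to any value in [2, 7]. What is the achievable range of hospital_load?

Substituting into the transmissibility equation gives transmissibility = 4*testing - 27.
So hospital_load = 7*testing - 3.
Linear in testing, so extremes are at the endpoints: testing = 2 gives hospital_load = 11; testing = 7 gives hospital_load = 46.

11 to 46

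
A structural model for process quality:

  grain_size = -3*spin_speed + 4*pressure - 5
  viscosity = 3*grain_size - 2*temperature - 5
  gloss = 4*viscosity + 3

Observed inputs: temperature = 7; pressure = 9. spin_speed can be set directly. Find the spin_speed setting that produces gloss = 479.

Substituting into the grain_size equation gives grain_size = -3*spin_speed + 31.
viscosity becomes -9*spin_speed + 74.
Substituting into the gloss equation gives gloss = -36*spin_speed + 299.
Solve -36*spin_speed + 299 = 479: spin_speed = (479 - 299) / -36 = -5.

spin_speed = -5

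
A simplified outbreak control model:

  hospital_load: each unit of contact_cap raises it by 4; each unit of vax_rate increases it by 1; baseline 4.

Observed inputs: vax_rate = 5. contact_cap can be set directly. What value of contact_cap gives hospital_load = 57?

contact_cap = 12

Substituting into the hospital_load equation gives hospital_load = 4*contact_cap + 9.
Solve 4*contact_cap + 9 = 57: contact_cap = (57 - 9) / 4 = 12.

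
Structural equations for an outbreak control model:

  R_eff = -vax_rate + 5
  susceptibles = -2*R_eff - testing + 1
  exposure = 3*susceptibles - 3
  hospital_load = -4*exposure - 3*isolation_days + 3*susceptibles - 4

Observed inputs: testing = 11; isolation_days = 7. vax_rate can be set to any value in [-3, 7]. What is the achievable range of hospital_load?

Substituting into the susceptibles equation gives susceptibles = 2*vax_rate - 20.
This gives exposure = 6*vax_rate - 63.
So hospital_load = -18*vax_rate + 167.
Linear in vax_rate, so extremes are at the endpoints: vax_rate = -3 gives hospital_load = 221; vax_rate = 7 gives hospital_load = 41.

41 to 221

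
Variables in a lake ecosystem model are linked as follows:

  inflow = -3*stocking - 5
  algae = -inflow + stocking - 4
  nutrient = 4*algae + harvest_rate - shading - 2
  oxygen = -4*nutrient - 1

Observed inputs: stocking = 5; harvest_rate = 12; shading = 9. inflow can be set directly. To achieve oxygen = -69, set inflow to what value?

inflow = -3

Intervening on inflow fixes its value directly, overriding its dependence on stocking.
Substituting into the algae equation gives algae = -inflow + 1.
So nutrient = -4*inflow + 5.
oxygen becomes 16*inflow - 21.
Solve 16*inflow - 21 = -69: inflow = (-69 + 21) / 16 = -3.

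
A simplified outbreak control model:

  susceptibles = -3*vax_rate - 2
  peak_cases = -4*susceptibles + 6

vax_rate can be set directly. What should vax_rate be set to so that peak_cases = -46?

Substituting into the peak_cases equation gives peak_cases = 12*vax_rate + 14.
Solve 12*vax_rate + 14 = -46: vax_rate = (-46 - 14) / 12 = -5.

vax_rate = -5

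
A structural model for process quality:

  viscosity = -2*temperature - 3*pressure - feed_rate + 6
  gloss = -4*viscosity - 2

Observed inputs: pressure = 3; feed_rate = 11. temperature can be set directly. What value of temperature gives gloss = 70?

Substituting into the viscosity equation gives viscosity = -2*temperature - 14.
Substituting into the gloss equation gives gloss = 8*temperature + 54.
Solve 8*temperature + 54 = 70: temperature = (70 - 54) / 8 = 2.

temperature = 2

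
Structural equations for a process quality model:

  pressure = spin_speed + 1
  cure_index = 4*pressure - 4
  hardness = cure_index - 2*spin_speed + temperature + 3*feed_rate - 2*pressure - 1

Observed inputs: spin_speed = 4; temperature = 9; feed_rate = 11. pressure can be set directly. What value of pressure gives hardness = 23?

pressure = -3

Intervening on pressure fixes its value directly, overriding its dependence on spin_speed.
Substituting into the hardness equation gives hardness = 2*pressure + 29.
Solve 2*pressure + 29 = 23: pressure = (23 - 29) / 2 = -3.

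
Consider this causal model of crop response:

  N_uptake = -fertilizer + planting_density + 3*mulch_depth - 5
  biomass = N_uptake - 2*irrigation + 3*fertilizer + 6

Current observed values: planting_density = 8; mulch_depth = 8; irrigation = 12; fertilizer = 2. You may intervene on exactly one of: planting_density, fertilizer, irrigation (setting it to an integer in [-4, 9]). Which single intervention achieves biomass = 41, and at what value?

Intervening on planting_density: biomass = planting_density + 5. Reaching 41 requires planting_density = 36, outside [-4, 9].
Intervening on fertilizer: biomass = 2*fertilizer + 9. Reaching 41 requires fertilizer = 16, outside [-4, 9].
Intervening on irrigation: with other inputs at their observed values, biomass = -2*irrigation + 37. Solving for 41 gives irrigation = -2, within [-4, 9].

set irrigation = -2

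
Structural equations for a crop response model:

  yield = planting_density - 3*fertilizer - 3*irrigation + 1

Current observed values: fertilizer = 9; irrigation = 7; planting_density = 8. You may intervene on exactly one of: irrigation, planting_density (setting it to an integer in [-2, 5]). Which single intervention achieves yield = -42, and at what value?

Intervening on irrigation: yield = -3*irrigation - 18. Reaching -42 requires irrigation = 8, outside [-2, 5].
Intervening on planting_density: with other inputs at their observed values, yield = planting_density - 47. Solving for -42 gives planting_density = 5, within [-2, 5].

set planting_density = 5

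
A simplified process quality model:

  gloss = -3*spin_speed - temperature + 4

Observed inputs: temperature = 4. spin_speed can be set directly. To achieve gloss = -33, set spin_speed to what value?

Substituting into the gloss equation gives gloss = -3*spin_speed.
Solve -3*spin_speed = -33: spin_speed = -33 / -3 = 11.

spin_speed = 11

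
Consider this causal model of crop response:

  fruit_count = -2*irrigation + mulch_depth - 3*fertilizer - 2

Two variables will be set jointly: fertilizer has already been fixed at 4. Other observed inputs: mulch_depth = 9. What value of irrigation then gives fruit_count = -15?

With fertilizer held at 4:
Substituting into the fruit_count equation gives fruit_count = -2*irrigation - 5.
Solve -2*irrigation - 5 = -15: irrigation = (-15 + 5) / -2 = 5.

irrigation = 5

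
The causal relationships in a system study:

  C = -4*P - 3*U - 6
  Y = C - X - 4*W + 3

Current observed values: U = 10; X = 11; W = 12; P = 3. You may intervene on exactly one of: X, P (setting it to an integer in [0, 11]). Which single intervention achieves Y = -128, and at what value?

set P = 9

Intervening on X: Y = -X - 93. Reaching -128 requires X = 35, outside [0, 11].
Intervening on P: with other inputs at their observed values, Y = -4*P - 92. Solving for -128 gives P = 9, within [0, 11].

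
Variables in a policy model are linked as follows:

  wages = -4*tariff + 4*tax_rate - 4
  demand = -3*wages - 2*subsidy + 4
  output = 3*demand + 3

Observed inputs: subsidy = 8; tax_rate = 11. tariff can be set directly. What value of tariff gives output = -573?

tariff = -5

Substituting into the wages equation gives wages = -4*tariff + 40.
Substituting into the demand equation gives demand = 12*tariff - 132.
Substituting into the output equation gives output = 36*tariff - 393.
Solve 36*tariff - 393 = -573: tariff = (-573 + 393) / 36 = -5.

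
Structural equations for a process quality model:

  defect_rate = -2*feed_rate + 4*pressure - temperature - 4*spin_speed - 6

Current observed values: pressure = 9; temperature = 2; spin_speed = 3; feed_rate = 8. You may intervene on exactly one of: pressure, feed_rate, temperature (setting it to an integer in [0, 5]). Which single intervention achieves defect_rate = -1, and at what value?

Intervening on pressure: defect_rate = 4*pressure - 36. Reaching -1 requires pressure = 35/4, not an integer.
Intervening on feed_rate: defect_rate = -2*feed_rate + 16. Reaching -1 requires feed_rate = 17/2, not an integer.
Intervening on temperature: with other inputs at their observed values, defect_rate = -temperature + 2. Solving for -1 gives temperature = 3, within [0, 5].

set temperature = 3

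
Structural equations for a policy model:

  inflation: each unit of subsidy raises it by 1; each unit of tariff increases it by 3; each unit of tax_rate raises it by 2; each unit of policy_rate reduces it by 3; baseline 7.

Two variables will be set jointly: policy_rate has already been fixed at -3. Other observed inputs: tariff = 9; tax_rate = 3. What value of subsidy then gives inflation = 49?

subsidy = 0

With policy_rate held at -3:
Substituting into the inflation equation gives inflation = subsidy + 49.
Solve subsidy + 49 = 49: subsidy = (49 - 49) / 1 = 0.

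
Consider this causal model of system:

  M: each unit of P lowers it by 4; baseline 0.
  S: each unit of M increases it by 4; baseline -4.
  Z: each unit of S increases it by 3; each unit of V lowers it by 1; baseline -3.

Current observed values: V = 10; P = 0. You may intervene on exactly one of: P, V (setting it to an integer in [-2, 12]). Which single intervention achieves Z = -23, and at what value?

set V = 8

Intervening on P: Z = -48*P - 25. Reaching -23 requires P = -1/24, not an integer.
Intervening on V: with other inputs at their observed values, Z = -V - 15. Solving for -23 gives V = 8, within [-2, 12].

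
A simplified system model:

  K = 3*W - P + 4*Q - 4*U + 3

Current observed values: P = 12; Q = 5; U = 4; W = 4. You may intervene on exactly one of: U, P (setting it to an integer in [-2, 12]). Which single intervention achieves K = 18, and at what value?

set P = 1

Intervening on U: K = -4*U + 23. Reaching 18 requires U = 5/4, not an integer.
Intervening on P: with other inputs at their observed values, K = -P + 19. Solving for 18 gives P = 1, within [-2, 12].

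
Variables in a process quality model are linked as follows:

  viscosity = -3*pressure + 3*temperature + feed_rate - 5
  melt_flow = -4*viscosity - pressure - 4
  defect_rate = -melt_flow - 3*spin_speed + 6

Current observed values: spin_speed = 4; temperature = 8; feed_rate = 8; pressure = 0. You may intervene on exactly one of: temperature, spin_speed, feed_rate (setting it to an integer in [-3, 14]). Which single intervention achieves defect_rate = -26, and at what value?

set temperature = -3

Intervening on temperature: with other inputs at their observed values, defect_rate = 12*temperature + 10. Solving for -26 gives temperature = -3, within [-3, 14].
Intervening on spin_speed: defect_rate = -3*spin_speed + 118. Reaching -26 requires spin_speed = 48, outside [-3, 14].
Intervening on feed_rate: defect_rate = 4*feed_rate + 74. Reaching -26 requires feed_rate = -25, outside [-3, 14].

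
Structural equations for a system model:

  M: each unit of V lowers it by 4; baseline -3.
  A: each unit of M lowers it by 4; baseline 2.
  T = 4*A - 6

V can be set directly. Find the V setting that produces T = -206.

V = -4

Substituting into the A equation gives A = 16*V + 14.
So T = 64*V + 50.
Solve 64*V + 50 = -206: V = (-206 - 50) / 64 = -4.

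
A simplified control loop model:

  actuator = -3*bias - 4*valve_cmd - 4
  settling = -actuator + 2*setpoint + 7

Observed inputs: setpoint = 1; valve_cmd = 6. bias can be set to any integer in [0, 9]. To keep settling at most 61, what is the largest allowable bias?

Substituting into the actuator equation gives actuator = -3*bias - 28.
This gives settling = 3*bias + 37.
Require 3*bias + 37 ≤ 61, so bias ≤ 8.
The largest integer in [0, 9] satisfying this is 8.

bias = 8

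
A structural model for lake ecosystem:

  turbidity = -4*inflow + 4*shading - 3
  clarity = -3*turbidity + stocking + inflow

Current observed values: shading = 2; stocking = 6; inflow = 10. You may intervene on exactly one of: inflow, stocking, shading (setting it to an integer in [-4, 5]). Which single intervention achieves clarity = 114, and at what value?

set stocking = -1

Intervening on inflow: clarity = 13*inflow - 9. Reaching 114 requires inflow = 123/13, not an integer.
Intervening on stocking: with other inputs at their observed values, clarity = stocking + 115. Solving for 114 gives stocking = -1, within [-4, 5].
Intervening on shading: clarity = -12*shading + 145. Reaching 114 requires shading = 31/12, not an integer.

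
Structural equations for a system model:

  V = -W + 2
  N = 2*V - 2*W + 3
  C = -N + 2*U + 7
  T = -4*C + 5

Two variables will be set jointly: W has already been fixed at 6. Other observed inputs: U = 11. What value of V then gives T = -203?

With W held at 6:
Intervening on V fixes its value directly, overriding its dependence on W.
Substituting into the N equation gives N = 2*V - 9.
Substituting into the C equation gives C = -2*V + 38.
Substituting into the T equation gives T = 8*V - 147.
Solve 8*V - 147 = -203: V = (-203 + 147) / 8 = -7.

V = -7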